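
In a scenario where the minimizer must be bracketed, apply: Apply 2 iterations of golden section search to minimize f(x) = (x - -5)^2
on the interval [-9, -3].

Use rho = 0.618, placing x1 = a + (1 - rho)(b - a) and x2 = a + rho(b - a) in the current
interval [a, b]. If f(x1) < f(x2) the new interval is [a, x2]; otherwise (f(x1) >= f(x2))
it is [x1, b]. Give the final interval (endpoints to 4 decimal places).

Golden section search for min of f(x) = (x - -5)^2 on [-9, -3].
Each step: x1 = a + (1 - rho)(b - a), x2 = a + rho(b - a); if f(x1) < f(x2) keep [a, x2], otherwise keep [x1, b].
Step 1: [-9.0000, -3.0000], x1=-6.7080 (f=2.9173), x2=-5.2920 (f=0.0853); f(x1) > f(x2) => keep [-6.7080, -3.0000]
Step 2: [-6.7080, -3.0000], x1=-5.2915 (f=0.0850), x2=-4.4165 (f=0.3405); f(x1) < f(x2) => keep [-6.7080, -4.4165]
Final interval: [-6.7080, -4.4165]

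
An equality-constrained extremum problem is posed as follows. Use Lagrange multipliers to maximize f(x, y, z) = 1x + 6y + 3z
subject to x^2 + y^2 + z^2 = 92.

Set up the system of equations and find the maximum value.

Lagrange conditions: 1 = 2*lambda*x, 6 = 2*lambda*y, 3 = 2*lambda*z
So x:1 = y:6 = z:3, i.e. x = 1t, y = 6t, z = 3t
Constraint: t^2*(1^2 + 6^2 + 3^2) = 92
  t^2 * 46 = 92  =>  t = sqrt(2)
Maximum = 1*1t + 6*6t + 3*3t = 46*sqrt(2) = sqrt(4232)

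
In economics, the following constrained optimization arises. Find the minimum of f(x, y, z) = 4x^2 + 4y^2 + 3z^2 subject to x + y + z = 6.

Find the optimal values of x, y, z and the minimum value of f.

Using Lagrange multipliers on f = 4x^2 + 4y^2 + 3z^2 with constraint x + y + z = 6:
Conditions: 2*4*x = lambda, 2*4*y = lambda, 2*3*z = lambda
So x = lambda/8, y = lambda/8, z = lambda/6
Substituting into constraint: lambda * (5/12) = 6
lambda = 72/5
x = 9/5, y = 9/5, z = 12/5
Minimum value = 216/5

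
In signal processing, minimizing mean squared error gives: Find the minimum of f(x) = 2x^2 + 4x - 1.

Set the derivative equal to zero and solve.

f(x) = 2x^2 + 4x - 1
f'(x) = 4x + (4) = 0
x = -4/4 = -1
f(-1) = -3
Since f''(x) = 4 > 0, this is a minimum.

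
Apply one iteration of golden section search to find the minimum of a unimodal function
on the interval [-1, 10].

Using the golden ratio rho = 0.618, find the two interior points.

Golden section search on [-1, 10].
Golden ratio rho = 0.618 (approx).
Interior points:
  x_1 = -1 + (1-0.618)*11 = 3.2020
  x_2 = -1 + 0.618*11 = 5.7980
Compare f(x_1) and f(x_2) to determine which subinterval to keep.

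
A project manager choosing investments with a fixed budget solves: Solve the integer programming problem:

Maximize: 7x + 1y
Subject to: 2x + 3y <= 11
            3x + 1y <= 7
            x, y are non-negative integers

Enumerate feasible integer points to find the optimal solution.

Constraint 1: 2x + 3y <= 11
Constraint 2: 3x + 1y <= 7
Feasible x range (need y >= 0): 0 <= x <= min(11/2, 7/3) => x in {0, ..., 2}.
Enumerate feasible integer points row by row (the coefficient of y is 1 > 0, so for each x the largest feasible y gives the best value):
  x = 0: y <= min((11 - 2*0)/3, (7 - 3*0)/1) => y in {0, ..., 3}; best 7*0 + 1*3 = 3
  x = 1: y <= min((11 - 2*1)/3, (7 - 3*1)/1) => y in {0, ..., 3}; best 7*1 + 1*3 = 10
  x = 2: y <= min((11 - 2*2)/3, (7 - 3*2)/1) => y in {0, ..., 1}; best 7*2 + 1*1 = 15
The maximum 7x + 1y = 15 is achieved at x = 2, y = 1.
Check: 2*2 + 3*1 = 7 <= 11 and 3*2 + 1*1 = 7 <= 7.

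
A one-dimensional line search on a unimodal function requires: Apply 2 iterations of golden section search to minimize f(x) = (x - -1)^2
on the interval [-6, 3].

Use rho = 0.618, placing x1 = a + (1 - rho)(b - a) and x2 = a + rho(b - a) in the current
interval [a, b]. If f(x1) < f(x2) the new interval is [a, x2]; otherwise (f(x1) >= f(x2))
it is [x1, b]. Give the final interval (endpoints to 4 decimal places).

Golden section search for min of f(x) = (x - -1)^2 on [-6, 3].
Each step: x1 = a + (1 - rho)(b - a), x2 = a + rho(b - a); if f(x1) < f(x2) keep [a, x2], otherwise keep [x1, b].
Step 1: [-6.0000, 3.0000], x1=-2.5620 (f=2.4398), x2=-0.4380 (f=0.3158); f(x1) > f(x2) => keep [-2.5620, 3.0000]
Step 2: [-2.5620, 3.0000], x1=-0.4373 (f=0.3166), x2=0.8753 (f=3.5168); f(x1) < f(x2) => keep [-2.5620, 0.8753]
Final interval: [-2.5620, 0.8753]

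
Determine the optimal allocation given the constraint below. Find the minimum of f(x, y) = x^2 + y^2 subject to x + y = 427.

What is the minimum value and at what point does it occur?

Substitute y = 427 - x into f(x,y) = x^2 + y^2:
g(x) = x^2 + (427 - x)^2 = 2x^2 - 854x + 182329
g'(x) = 4x - 854 = 0  =>  x = 427/2
y = 427 - 427/2 = 427/2
Minimum value = (427/2)^2 + (427/2)^2 = 182329/2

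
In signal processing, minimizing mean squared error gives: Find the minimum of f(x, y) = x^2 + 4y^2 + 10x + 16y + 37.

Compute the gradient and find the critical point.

f(x,y) = x^2 + 4y^2 + 10x + 16y + 37
df/dx = 2x + (10) = 0  =>  x = -5
df/dy = 8y + (16) = 0  =>  y = -2
f(-5, -2) = 1*(-5)^2 + 4*(-2)^2 + 10*(-5) + 16*(-2) + 37 = -4
Hessian is diagonal with entries 2, 8 > 0, so this is a minimum.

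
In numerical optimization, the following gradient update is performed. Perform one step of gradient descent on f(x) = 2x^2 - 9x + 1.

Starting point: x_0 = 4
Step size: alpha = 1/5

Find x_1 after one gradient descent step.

f(x) = 2x^2 - 9x + 1
f'(x) = 4x - 9
f'(4) = 4*4 + (-9) = 7
x_1 = x_0 - alpha * f'(x_0) = 4 - 1/5 * 7 = 13/5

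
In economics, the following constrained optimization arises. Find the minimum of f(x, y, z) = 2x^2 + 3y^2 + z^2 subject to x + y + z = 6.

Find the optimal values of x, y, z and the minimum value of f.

Using Lagrange multipliers on f = 2x^2 + 3y^2 + z^2 with constraint x + y + z = 6:
Conditions: 2*2*x = lambda, 2*3*y = lambda, 2*1*z = lambda
So x = lambda/4, y = lambda/6, z = lambda/2
Substituting into constraint: lambda * (11/12) = 6
lambda = 72/11
x = 18/11, y = 12/11, z = 36/11
Minimum value = 216/11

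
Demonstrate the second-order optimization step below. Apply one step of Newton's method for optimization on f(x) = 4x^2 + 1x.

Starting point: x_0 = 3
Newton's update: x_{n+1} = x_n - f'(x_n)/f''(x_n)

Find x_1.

f(x) = 4x^2 + 1x
f'(x) = 8x + (1), f''(x) = 8
Newton step: x_1 = x_0 - f'(x_0)/f''(x_0)
f'(3) = 25
x_1 = 3 - 25/8 = -1/8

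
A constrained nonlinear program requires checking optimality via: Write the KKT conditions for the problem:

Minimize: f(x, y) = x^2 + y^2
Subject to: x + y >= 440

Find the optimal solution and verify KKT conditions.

KKT conditions for min x^2 + y^2 s.t. x + y >= 440:
Stationarity: 2x = mu, 2y = mu
So x = y = mu/2.
Complementary slackness: mu*(x + y - 440) = 0
Primal feasibility: x + y >= 440; dual feasibility: mu >= 0
If mu = 0 then x = y = 0, but 0 + 0 < 440 is infeasible, so the constraint is active.
Constraint active: x + y = 2*(mu/2) = 440 => mu = 440
x = y = 220, f = 96800
Verify: stationarity 2*220 = 440 = mu; primal 220 + 220 = 440 >= 440; dual mu = 440 >= 0; complementary slackness 440*(440 - 440) = 0. All KKT conditions hold.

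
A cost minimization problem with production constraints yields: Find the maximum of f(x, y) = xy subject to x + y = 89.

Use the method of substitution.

Substitute y = 89 - x into f(x,y) = xy:
g(x) = x(89 - x) = 89x - x^2
g'(x) = 89 - 2x = 0  =>  x = 89/2
y = 89 - 89/2 = 89/2
Maximum value = (89/2) * (89/2) = 7921/4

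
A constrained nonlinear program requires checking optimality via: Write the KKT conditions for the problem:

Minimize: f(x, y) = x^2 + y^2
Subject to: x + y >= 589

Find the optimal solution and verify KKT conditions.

KKT conditions for min x^2 + y^2 s.t. x + y >= 589:
Stationarity: 2x = mu, 2y = mu
So x = y = mu/2.
Complementary slackness: mu*(x + y - 589) = 0
Primal feasibility: x + y >= 589; dual feasibility: mu >= 0
If mu = 0 then x = y = 0, but 0 + 0 < 589 is infeasible, so the constraint is active.
Constraint active: x + y = 2*(mu/2) = 589 => mu = 589
x = y = 589/2, f = 346921/2
Verify: stationarity 2*(589/2) = 589 = mu; primal 589/2 + 589/2 = 589 >= 589; dual mu = 589 >= 0; complementary slackness 589*(589 - 589) = 0. All KKT conditions hold.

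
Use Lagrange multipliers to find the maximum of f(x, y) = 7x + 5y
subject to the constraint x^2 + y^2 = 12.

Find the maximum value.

Set up Lagrange conditions: grad f = lambda * grad g
  7 = 2*lambda*x
  5 = 2*lambda*y
From these: x/y = 7/5, so x = 7t, y = 5t for some t.
Substitute into constraint: (7t)^2 + (5t)^2 = 12
  t^2 * 74 = 12
  t = sqrt(12/74)
Maximum = 7*x + 5*y = (7^2 + 5^2)*t = 74 * sqrt(12/74) = sqrt(888)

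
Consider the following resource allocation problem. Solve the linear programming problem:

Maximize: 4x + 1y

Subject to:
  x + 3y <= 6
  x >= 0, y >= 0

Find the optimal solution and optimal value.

The feasible region has vertices at [(0, 0), (6, 0), (0, 2)].
Checking objective 4x + 1y at each vertex:
  (0, 0): 4*0 + 1*0 = 0
  (6, 0): 4*6 + 1*0 = 24
  (0, 2): 4*0 + 1*2 = 2
Maximum is 24 at (6, 0).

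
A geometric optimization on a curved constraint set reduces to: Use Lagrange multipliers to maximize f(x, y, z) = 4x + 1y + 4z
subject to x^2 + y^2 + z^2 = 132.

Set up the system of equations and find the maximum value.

Lagrange conditions: 4 = 2*lambda*x, 1 = 2*lambda*y, 4 = 2*lambda*z
So x:4 = y:1 = z:4, i.e. x = 4t, y = 1t, z = 4t
Constraint: t^2*(4^2 + 1^2 + 4^2) = 132
  t^2 * 33 = 132  =>  t = sqrt(4)
Maximum = 4*4t + 1*1t + 4*4t = 33*sqrt(4) = 66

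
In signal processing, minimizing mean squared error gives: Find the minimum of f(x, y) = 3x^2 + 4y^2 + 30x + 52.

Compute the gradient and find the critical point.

f(x,y) = 3x^2 + 4y^2 + 30x + 52
df/dx = 6x + (30) = 0  =>  x = -5
df/dy = 8y + (0) = 0  =>  y = 0
f(-5, 0) = 3*(-5)^2 + 4*(0)^2 + 30*(-5) + 52 = -23
Hessian is diagonal with entries 6, 8 > 0, so this is a minimum.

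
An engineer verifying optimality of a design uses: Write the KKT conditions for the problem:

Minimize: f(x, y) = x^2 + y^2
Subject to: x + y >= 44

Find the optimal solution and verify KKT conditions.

KKT conditions for min x^2 + y^2 s.t. x + y >= 44:
Stationarity: 2x = mu, 2y = mu
So x = y = mu/2.
Complementary slackness: mu*(x + y - 44) = 0
Primal feasibility: x + y >= 44; dual feasibility: mu >= 0
If mu = 0 then x = y = 0, but 0 + 0 < 44 is infeasible, so the constraint is active.
Constraint active: x + y = 2*(mu/2) = 44 => mu = 44
x = y = 22, f = 968
Verify: stationarity 2*22 = 44 = mu; primal 22 + 22 = 44 >= 44; dual mu = 44 >= 0; complementary slackness 44*(44 - 44) = 0. All KKT conditions hold.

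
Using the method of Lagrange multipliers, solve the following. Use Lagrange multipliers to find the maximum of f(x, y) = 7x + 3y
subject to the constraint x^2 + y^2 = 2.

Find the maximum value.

Set up Lagrange conditions: grad f = lambda * grad g
  7 = 2*lambda*x
  3 = 2*lambda*y
From these: x/y = 7/3, so x = 7t, y = 3t for some t.
Substitute into constraint: (7t)^2 + (3t)^2 = 2
  t^2 * 58 = 2
  t = sqrt(2/58)
Maximum = 7*x + 3*y = (7^2 + 3^2)*t = 58 * sqrt(2/58) = sqrt(116)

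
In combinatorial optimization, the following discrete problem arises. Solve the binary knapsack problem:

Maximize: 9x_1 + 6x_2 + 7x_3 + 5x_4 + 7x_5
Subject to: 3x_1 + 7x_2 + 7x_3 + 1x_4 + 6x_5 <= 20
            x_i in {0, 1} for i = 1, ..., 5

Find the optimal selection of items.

Items: item 1 (v=9, w=3), item 2 (v=6, w=7), item 3 (v=7, w=7), item 4 (v=5, w=1), item 5 (v=7, w=6)
Capacity: 20
Checking all 32 subsets (w = total weight, v = total value):
  {}: w = 0, v = 0
  {1}: w = 3, v = 9
  {2}: w = 7, v = 6
  {3}: w = 7, v = 7
  {4}: w = 1, v = 5
  {5}: w = 6, v = 7
  {1, 2}: w = 10, v = 15
  {1, 3}: w = 10, v = 16
  {1, 4}: w = 4, v = 14
  {1, 5}: w = 9, v = 16
  {2, 3}: w = 14, v = 13
  {2, 4}: w = 8, v = 11
  {2, 5}: w = 13, v = 13
  {3, 4}: w = 8, v = 12
  {3, 5}: w = 13, v = 14
  {4, 5}: w = 7, v = 12
  {1, 2, 3}: w = 17, v = 22
  {1, 2, 4}: w = 11, v = 20
  {1, 2, 5}: w = 16, v = 22
  {1, 3, 4}: w = 11, v = 21
  {1, 3, 5}: w = 16, v = 23
  {1, 4, 5}: w = 10, v = 21
  {2, 3, 4}: w = 15, v = 18
  {2, 3, 5}: w = 20, v = 20
  {2, 4, 5}: w = 14, v = 18
  {3, 4, 5}: w = 14, v = 19
  {1, 2, 3, 4}: w = 18, v = 27
  {1, 2, 3, 5}: w = 23 > 20, infeasible
  {1, 2, 4, 5}: w = 17, v = 27
  {1, 3, 4, 5}: w = 17, v = 28
  {2, 3, 4, 5}: w = 21 > 20, infeasible
  {1, 2, 3, 4, 5}: w = 24 > 20, infeasible
Best feasible subset: items [1, 3, 4, 5]
Total weight: 17 <= 20, total value: 28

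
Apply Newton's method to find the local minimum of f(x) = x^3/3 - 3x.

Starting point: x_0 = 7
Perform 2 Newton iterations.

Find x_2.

f(x) = x^3/3 - 3x
f'(x) = x^2 - 3, f''(x) = 2x
Newton update: x_{n+1} = x_n - (x_n^2 - 3)/(2*x_n)
Step 1: x_0 = 7, f'=46, f''=14, x_1 = 26/7
Step 2: x_1 = 26/7, f'=529/49, f''=52/7, x_2 = 823/364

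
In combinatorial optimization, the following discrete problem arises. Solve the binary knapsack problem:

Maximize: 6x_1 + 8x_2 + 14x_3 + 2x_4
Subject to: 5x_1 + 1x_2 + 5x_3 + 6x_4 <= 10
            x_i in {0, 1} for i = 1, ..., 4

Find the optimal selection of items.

Items: item 1 (v=6, w=5), item 2 (v=8, w=1), item 3 (v=14, w=5), item 4 (v=2, w=6)
Capacity: 10
Checking all 16 subsets (w = total weight, v = total value):
  {}: w = 0, v = 0
  {1}: w = 5, v = 6
  {2}: w = 1, v = 8
  {3}: w = 5, v = 14
  {4}: w = 6, v = 2
  {1, 2}: w = 6, v = 14
  {1, 3}: w = 10, v = 20
  {1, 4}: w = 11 > 10, infeasible
  {2, 3}: w = 6, v = 22
  {2, 4}: w = 7, v = 10
  {3, 4}: w = 11 > 10, infeasible
  {1, 2, 3}: w = 11 > 10, infeasible
  {1, 2, 4}: w = 12 > 10, infeasible
  {1, 3, 4}: w = 16 > 10, infeasible
  {2, 3, 4}: w = 12 > 10, infeasible
  {1, 2, 3, 4}: w = 17 > 10, infeasible
Best feasible subset: items [2, 3]
Total weight: 6 <= 10, total value: 22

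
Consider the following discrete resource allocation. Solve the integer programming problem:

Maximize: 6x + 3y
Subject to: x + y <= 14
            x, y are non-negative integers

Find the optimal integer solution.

Objective: 6x + 3y, constraint: x + y <= 14
Coefficient of x is 6 >= coefficient of y is 3, so allocate the entire budget to x.
Optimal: x = 14, y = 0, value = 84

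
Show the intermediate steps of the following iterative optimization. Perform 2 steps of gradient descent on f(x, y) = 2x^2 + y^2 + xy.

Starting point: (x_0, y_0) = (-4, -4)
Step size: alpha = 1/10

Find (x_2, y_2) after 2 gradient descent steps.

f(x,y) = 2x^2 + y^2 + xy
grad_x = 4x + 1y, grad_y = 2y + 1x
Step 1: grad = (-20, -12), (-2, -14/5)
Step 2: grad = (-54/5, -38/5), (-23/25, -51/25)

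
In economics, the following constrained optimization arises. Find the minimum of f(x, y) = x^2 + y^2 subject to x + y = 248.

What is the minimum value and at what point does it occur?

Substitute y = 248 - x into f(x,y) = x^2 + y^2:
g(x) = x^2 + (248 - x)^2 = 2x^2 - 496x + 61504
g'(x) = 4x - 496 = 0  =>  x = 124
y = 248 - 124 = 124
Minimum value = 124^2 + 124^2 = 30752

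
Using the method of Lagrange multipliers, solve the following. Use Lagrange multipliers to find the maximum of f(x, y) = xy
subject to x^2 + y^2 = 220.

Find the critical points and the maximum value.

Lagrange conditions: y = 2*lambda*x and x = 2*lambda*y
If x = 0 then y = 0, violating the constraint, so x, y != 0.
Dividing: y/x = x/y => x^2 = y^2 => y = x or y = -x
Constraint: 2x^2 = 220 => x^2 = 110 => x = +/-sqrt(110)
Critical points: (sqrt(110), sqrt(110)), (-sqrt(110), -sqrt(110)), (sqrt(110), -sqrt(110)), (-sqrt(110), sqrt(110))
  y = x:  xy = x^2 = 110  at (sqrt(110), sqrt(110)) and (-sqrt(110), -sqrt(110))
  y = -x: xy = -x^2 = -110 at (sqrt(110), -sqrt(110)) and (-sqrt(110), sqrt(110))
Maximum xy = 110 at (sqrt(110), sqrt(110)) and (-sqrt(110), -sqrt(110))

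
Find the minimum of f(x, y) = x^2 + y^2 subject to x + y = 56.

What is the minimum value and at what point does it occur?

Substitute y = 56 - x into f(x,y) = x^2 + y^2:
g(x) = x^2 + (56 - x)^2 = 2x^2 - 112x + 3136
g'(x) = 4x - 112 = 0  =>  x = 28
y = 56 - 28 = 28
Minimum value = 28^2 + 28^2 = 1568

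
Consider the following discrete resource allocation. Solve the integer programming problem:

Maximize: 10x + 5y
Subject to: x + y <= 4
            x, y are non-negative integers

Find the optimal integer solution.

Objective: 10x + 5y, constraint: x + y <= 4
Coefficient of x is 10 >= coefficient of y is 5, so allocate the entire budget to x.
Optimal: x = 4, y = 0, value = 40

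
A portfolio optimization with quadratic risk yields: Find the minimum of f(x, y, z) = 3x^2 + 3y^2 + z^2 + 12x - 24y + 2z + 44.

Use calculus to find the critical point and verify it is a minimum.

f(x,y,z) = 3x^2 + 3y^2 + z^2 + 12x - 24y + 2z + 44
df/dx = 6x + (12) = 0 => x = -2
df/dy = 6y + (-24) = 0 => y = 4
df/dz = 2z + (2) = 0 => z = -1
f(-2,4,-1) = 3*(-2)^2 + 3*(4)^2 + 1*(-1)^2 + 12*(-2) + -24*(4) + 2*(-1) + 44 = -17
Hessian is diagonal with entries 6, 6, 2 > 0, confirmed minimum.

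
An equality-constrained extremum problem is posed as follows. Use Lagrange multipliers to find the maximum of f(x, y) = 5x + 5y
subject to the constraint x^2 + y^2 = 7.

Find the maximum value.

Set up Lagrange conditions: grad f = lambda * grad g
  5 = 2*lambda*x
  5 = 2*lambda*y
From these: x/y = 5/5, so x = 5t, y = 5t for some t.
Substitute into constraint: (5t)^2 + (5t)^2 = 7
  t^2 * 50 = 7
  t = sqrt(7/50)
Maximum = 5*x + 5*y = (5^2 + 5^2)*t = 50 * sqrt(7/50) = sqrt(350)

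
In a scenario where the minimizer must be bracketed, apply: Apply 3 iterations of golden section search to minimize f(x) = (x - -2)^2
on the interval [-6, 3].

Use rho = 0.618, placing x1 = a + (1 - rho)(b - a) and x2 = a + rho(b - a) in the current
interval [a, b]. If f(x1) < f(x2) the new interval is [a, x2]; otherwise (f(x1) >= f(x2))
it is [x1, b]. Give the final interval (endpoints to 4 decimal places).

Golden section search for min of f(x) = (x - -2)^2 on [-6, 3].
Each step: x1 = a + (1 - rho)(b - a), x2 = a + rho(b - a); if f(x1) < f(x2) keep [a, x2], otherwise keep [x1, b].
Step 1: [-6.0000, 3.0000], x1=-2.5620 (f=0.3158), x2=-0.4380 (f=2.4398); f(x1) < f(x2) => keep [-6.0000, -0.4380]
Step 2: [-6.0000, -0.4380], x1=-3.8753 (f=3.5168), x2=-2.5627 (f=0.3166); f(x1) > f(x2) => keep [-3.8753, -0.4380]
Step 3: [-3.8753, -0.4380], x1=-2.5623 (f=0.3161), x2=-1.7511 (f=0.0620); f(x1) > f(x2) => keep [-2.5623, -0.4380]
Final interval: [-2.5623, -0.4380]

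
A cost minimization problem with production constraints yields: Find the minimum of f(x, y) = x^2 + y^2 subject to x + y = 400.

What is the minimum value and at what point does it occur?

Substitute y = 400 - x into f(x,y) = x^2 + y^2:
g(x) = x^2 + (400 - x)^2 = 2x^2 - 800x + 160000
g'(x) = 4x - 800 = 0  =>  x = 200
y = 400 - 200 = 200
Minimum value = 200^2 + 200^2 = 80000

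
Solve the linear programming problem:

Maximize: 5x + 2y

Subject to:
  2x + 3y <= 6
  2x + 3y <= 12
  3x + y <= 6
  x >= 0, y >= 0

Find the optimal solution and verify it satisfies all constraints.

Feasible vertices: (0, 0), (0, 2), (12/7, 6/7), (2, 0)
Objective 5x + 2y at each vertex:
  (0, 0): 0
  (0, 2): 4
  (12/7, 6/7): 72/7
  (2, 0): 10
Maximum is 72/7 at (12/7, 6/7).
Verify constraints at (x, y) = (12/7, 6/7):
  2*(12/7) + 3*(6/7) = 6 <= 6 (active)
  2*(12/7) + 3*(6/7) = 6 <= 12
  3*(12/7) + 1*(6/7) = 6 <= 6 (active)
  x = 12/7 >= 0, y = 6/7 >= 0. All constraints satisfied.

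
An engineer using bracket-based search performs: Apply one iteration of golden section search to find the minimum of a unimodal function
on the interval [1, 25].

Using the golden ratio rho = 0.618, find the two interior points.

Golden section search on [1, 25].
Golden ratio rho = 0.618 (approx).
Interior points:
  x_1 = 1 + (1-0.618)*24 = 10.1680
  x_2 = 1 + 0.618*24 = 15.8320
Compare f(x_1) and f(x_2) to determine which subinterval to keep.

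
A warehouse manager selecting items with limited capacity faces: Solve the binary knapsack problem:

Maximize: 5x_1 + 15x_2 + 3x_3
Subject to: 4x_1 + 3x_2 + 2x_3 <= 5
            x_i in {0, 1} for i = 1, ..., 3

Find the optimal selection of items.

Items: item 1 (v=5, w=4), item 2 (v=15, w=3), item 3 (v=3, w=2)
Capacity: 5
Checking all 8 subsets (w = total weight, v = total value):
  {}: w = 0, v = 0
  {1}: w = 4, v = 5
  {2}: w = 3, v = 15
  {3}: w = 2, v = 3
  {1, 2}: w = 7 > 5, infeasible
  {1, 3}: w = 6 > 5, infeasible
  {2, 3}: w = 5, v = 18
  {1, 2, 3}: w = 9 > 5, infeasible
Best feasible subset: items [2, 3]
Total weight: 5 <= 5, total value: 18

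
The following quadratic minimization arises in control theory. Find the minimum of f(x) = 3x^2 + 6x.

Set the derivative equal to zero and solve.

f(x) = 3x^2 + 6x
f'(x) = 6x + (6) = 0
x = -6/6 = -1
f(-1) = -3
Since f''(x) = 6 > 0, this is a minimum.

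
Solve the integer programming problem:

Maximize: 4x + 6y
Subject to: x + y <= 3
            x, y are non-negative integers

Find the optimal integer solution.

Objective: 4x + 6y, constraint: x + y <= 3
Coefficient of y is 6 > coefficient of x is 4, so allocate the entire budget to y.
Optimal: x = 0, y = 3, value = 18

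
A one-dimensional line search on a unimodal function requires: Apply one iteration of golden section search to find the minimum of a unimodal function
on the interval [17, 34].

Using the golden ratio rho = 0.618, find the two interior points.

Golden section search on [17, 34].
Golden ratio rho = 0.618 (approx).
Interior points:
  x_1 = 17 + (1-0.618)*17 = 23.4940
  x_2 = 17 + 0.618*17 = 27.5060
Compare f(x_1) and f(x_2) to determine which subinterval to keep.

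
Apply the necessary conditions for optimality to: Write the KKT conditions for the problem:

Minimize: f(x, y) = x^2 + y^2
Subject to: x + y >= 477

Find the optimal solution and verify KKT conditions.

KKT conditions for min x^2 + y^2 s.t. x + y >= 477:
Stationarity: 2x = mu, 2y = mu
So x = y = mu/2.
Complementary slackness: mu*(x + y - 477) = 0
Primal feasibility: x + y >= 477; dual feasibility: mu >= 0
If mu = 0 then x = y = 0, but 0 + 0 < 477 is infeasible, so the constraint is active.
Constraint active: x + y = 2*(mu/2) = 477 => mu = 477
x = y = 477/2, f = 227529/2
Verify: stationarity 2*(477/2) = 477 = mu; primal 477/2 + 477/2 = 477 >= 477; dual mu = 477 >= 0; complementary slackness 477*(477 - 477) = 0. All KKT conditions hold.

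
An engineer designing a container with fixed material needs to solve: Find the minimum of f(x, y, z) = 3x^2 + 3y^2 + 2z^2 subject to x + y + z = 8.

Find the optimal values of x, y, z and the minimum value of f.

Using Lagrange multipliers on f = 3x^2 + 3y^2 + 2z^2 with constraint x + y + z = 8:
Conditions: 2*3*x = lambda, 2*3*y = lambda, 2*2*z = lambda
So x = lambda/6, y = lambda/6, z = lambda/4
Substituting into constraint: lambda * (7/12) = 8
lambda = 96/7
x = 16/7, y = 16/7, z = 24/7
Minimum value = 384/7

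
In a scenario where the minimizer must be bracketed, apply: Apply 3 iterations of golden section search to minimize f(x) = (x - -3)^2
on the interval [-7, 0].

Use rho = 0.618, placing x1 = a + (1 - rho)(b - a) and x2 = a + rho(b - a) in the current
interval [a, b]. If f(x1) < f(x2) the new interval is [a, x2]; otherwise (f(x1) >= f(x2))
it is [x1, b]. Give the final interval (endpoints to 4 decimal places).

Golden section search for min of f(x) = (x - -3)^2 on [-7, 0].
Each step: x1 = a + (1 - rho)(b - a), x2 = a + rho(b - a); if f(x1) < f(x2) keep [a, x2], otherwise keep [x1, b].
Step 1: [-7.0000, 0.0000], x1=-4.3260 (f=1.7583), x2=-2.6740 (f=0.1063); f(x1) > f(x2) => keep [-4.3260, 0.0000]
Step 2: [-4.3260, 0.0000], x1=-2.6735 (f=0.1066), x2=-1.6525 (f=1.8157); f(x1) < f(x2) => keep [-4.3260, -1.6525]
Step 3: [-4.3260, -1.6525], x1=-3.3047 (f=0.0929), x2=-2.6738 (f=0.1064); f(x1) < f(x2) => keep [-4.3260, -2.6738]
Final interval: [-4.3260, -2.6738]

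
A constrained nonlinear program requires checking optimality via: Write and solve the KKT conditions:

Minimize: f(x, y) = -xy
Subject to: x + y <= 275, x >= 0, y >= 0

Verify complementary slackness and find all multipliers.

Problem: min -xy s.t. x + y <= 275 (multiplier lambda), x >= 0 (mu_x), y >= 0 (mu_y)
KKT stationarity: -y + lambda - mu_x = 0, -x + lambda - mu_y = 0, with lambda, mu_x, mu_y >= 0
Complementary slackness: lambda*(x + y - 275) = 0, mu_x*x = 0, mu_y*y = 0
If lambda = 0: y = -mu_x <= 0 and x = -mu_y <= 0 force x = y = 0 with f = 0; but x = y = 275/2 is feasible with f = -75625/4 < 0, so this is not the minimum. Hence lambda > 0 and x + y = 275.
Try x > 0, y > 0 (so mu_x = mu_y = 0): y = lambda, x = lambda => x = y = lambda
x + y = 275 => 2*lambda = 275 => lambda = 275/2
x* = y* = 275/2 > 0, consistent with mu_x = mu_y = 0.
(Any feasible point with x = 0 or y = 0 has f = 0 > -75625/4, so the minimum is not on those boundaries.)
min(-xy) = -75625/4 (i.e. max xy = 75625/4)
Multipliers: lambda = 275/2, mu_x = 0, mu_y = 0
Complementary slackness: lambda*(x + y - 275) = 275/2*(275/2 + 275/2 - 275) = 0, mu_x*x = 0*275/2 = 0, mu_y*y = 0*275/2 = 0. Satisfied.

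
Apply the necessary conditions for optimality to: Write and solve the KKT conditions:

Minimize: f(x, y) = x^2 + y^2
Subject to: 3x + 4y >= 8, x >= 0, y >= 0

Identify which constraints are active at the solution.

KKT conditions for min x^2 + y^2 s.t. 3x + 4y >= 8, x >= 0, y >= 0:
Stationarity: 2x = mu*3 + mu_x, 2y = mu*4 + mu_y, with mu, mu_x, mu_y >= 0
Complementary slackness: mu*(3x + 4y - 8) = 0, mu_x*x = 0, mu_y*y = 0
(0, 0) is infeasible (3*0 + 4*0 < 8), so if mu = 0 stationarity would force x = mu_x/2 >= 0, y = mu_y/2 >= 0 with mu_x*x = mu_y*y = 0, i.e. x = y = 0: contradiction. Hence mu > 0 and 3x + 4y = 8 is active.
Try x > 0, y > 0 (so mu_x = mu_y = 0): x = 3*mu/2, y = 4*mu/2
Substitute: 3*(3*mu/2) + 4*(4*mu/2) = 8
  mu*25/2 = 8 => mu = 16/25
x* = 24/25 > 0, y* = 32/25 > 0, consistent with mu_x = mu_y = 0.
f is convex and the constraints are linear, so this KKT point is the global minimum.
f* = 64/25
Active constraints: 3x + 4y >= 8 (holds with equality, mu = 16/25 > 0); x >= 0 and y >= 0 are inactive (mu_x = mu_y = 0).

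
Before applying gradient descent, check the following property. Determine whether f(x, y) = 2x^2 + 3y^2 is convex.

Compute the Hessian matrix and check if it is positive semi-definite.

f(x,y) = 2x^2 + 3y^2
Hessian H = [[4, 0], [0, 6]]
trace(H) = 10, det(H) = 24
Eigenvalues: (10 +/- sqrt(4)) / 2 = 6, 4
Since both eigenvalues > 0, f is convex.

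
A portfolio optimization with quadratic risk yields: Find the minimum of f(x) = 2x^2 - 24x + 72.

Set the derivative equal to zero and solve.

f(x) = 2x^2 - 24x + 72
f'(x) = 4x + (-24) = 0
x = 24/4 = 6
f(6) = 0
Since f''(x) = 4 > 0, this is a minimum.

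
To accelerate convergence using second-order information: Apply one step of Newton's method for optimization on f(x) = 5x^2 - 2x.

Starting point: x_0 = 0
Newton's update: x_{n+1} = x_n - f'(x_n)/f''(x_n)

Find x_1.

f(x) = 5x^2 - 2x
f'(x) = 10x + (-2), f''(x) = 10
Newton step: x_1 = x_0 - f'(x_0)/f''(x_0)
f'(0) = -2
x_1 = 0 - -2/10 = 1/5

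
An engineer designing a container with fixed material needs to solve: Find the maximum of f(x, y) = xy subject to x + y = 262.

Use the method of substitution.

Substitute y = 262 - x into f(x,y) = xy:
g(x) = x(262 - x) = 262x - x^2
g'(x) = 262 - 2x = 0  =>  x = 131
y = 262 - 131 = 131
Maximum value = 131 * 131 = 17161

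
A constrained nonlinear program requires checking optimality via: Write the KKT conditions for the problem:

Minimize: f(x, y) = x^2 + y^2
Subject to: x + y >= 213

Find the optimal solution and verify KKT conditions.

KKT conditions for min x^2 + y^2 s.t. x + y >= 213:
Stationarity: 2x = mu, 2y = mu
So x = y = mu/2.
Complementary slackness: mu*(x + y - 213) = 0
Primal feasibility: x + y >= 213; dual feasibility: mu >= 0
If mu = 0 then x = y = 0, but 0 + 0 < 213 is infeasible, so the constraint is active.
Constraint active: x + y = 2*(mu/2) = 213 => mu = 213
x = y = 213/2, f = 45369/2
Verify: stationarity 2*(213/2) = 213 = mu; primal 213/2 + 213/2 = 213 >= 213; dual mu = 213 >= 0; complementary slackness 213*(213 - 213) = 0. All KKT conditions hold.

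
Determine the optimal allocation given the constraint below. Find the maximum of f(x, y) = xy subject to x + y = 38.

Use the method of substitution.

Substitute y = 38 - x into f(x,y) = xy:
g(x) = x(38 - x) = 38x - x^2
g'(x) = 38 - 2x = 0  =>  x = 19
y = 38 - 19 = 19
Maximum value = 19 * 19 = 361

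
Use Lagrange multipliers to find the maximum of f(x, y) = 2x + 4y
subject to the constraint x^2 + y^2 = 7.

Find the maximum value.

Set up Lagrange conditions: grad f = lambda * grad g
  2 = 2*lambda*x
  4 = 2*lambda*y
From these: x/y = 2/4, so x = 2t, y = 4t for some t.
Substitute into constraint: (2t)^2 + (4t)^2 = 7
  t^2 * 20 = 7
  t = sqrt(7/20)
Maximum = 2*x + 4*y = (2^2 + 4^2)*t = 20 * sqrt(7/20) = sqrt(140)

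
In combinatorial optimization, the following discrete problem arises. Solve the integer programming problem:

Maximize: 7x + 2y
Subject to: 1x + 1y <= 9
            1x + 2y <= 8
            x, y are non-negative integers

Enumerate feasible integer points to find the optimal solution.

Constraint 1: 1x + 1y <= 9
Constraint 2: 1x + 2y <= 8
Feasible x range (need y >= 0): 0 <= x <= min(9/1, 8/1) => x in {0, ..., 8}.
Enumerate feasible integer points row by row (the coefficient of y is 2 > 0, so for each x the largest feasible y gives the best value):
  x = 0: y <= min((9 - 1*0)/1, (8 - 1*0)/2) => y in {0, ..., 4}; best 7*0 + 2*4 = 8
  x = 1: y <= min((9 - 1*1)/1, (8 - 1*1)/2) => y in {0, ..., 3}; best 7*1 + 2*3 = 13
  x = 2: y <= min((9 - 1*2)/1, (8 - 1*2)/2) => y in {0, ..., 3}; best 7*2 + 2*3 = 20
  x = 3: y <= min((9 - 1*3)/1, (8 - 1*3)/2) => y in {0, ..., 2}; best 7*3 + 2*2 = 25
  x = 4: y <= min((9 - 1*4)/1, (8 - 1*4)/2) => y in {0, ..., 2}; best 7*4 + 2*2 = 32
  x = 5: y <= min((9 - 1*5)/1, (8 - 1*5)/2) => y in {0, ..., 1}; best 7*5 + 2*1 = 37
  x = 6: y <= min((9 - 1*6)/1, (8 - 1*6)/2) => y in {0, ..., 1}; best 7*6 + 2*1 = 44
  x = 7: y <= min((9 - 1*7)/1, (8 - 1*7)/2) => y in {0}; best 7*7 + 2*0 = 49
  x = 8: y <= min((9 - 1*8)/1, (8 - 1*8)/2) => y in {0}; best 7*8 + 2*0 = 56
The maximum 7x + 2y = 56 is achieved at x = 8, y = 0.
Check: 1*8 + 1*0 = 8 <= 9 and 1*8 + 2*0 = 8 <= 8.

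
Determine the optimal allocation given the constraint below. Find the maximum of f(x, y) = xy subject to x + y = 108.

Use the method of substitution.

Substitute y = 108 - x into f(x,y) = xy:
g(x) = x(108 - x) = 108x - x^2
g'(x) = 108 - 2x = 0  =>  x = 54
y = 108 - 54 = 54
Maximum value = 54 * 54 = 2916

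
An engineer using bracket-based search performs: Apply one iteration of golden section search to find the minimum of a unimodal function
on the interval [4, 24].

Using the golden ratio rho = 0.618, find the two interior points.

Golden section search on [4, 24].
Golden ratio rho = 0.618 (approx).
Interior points:
  x_1 = 4 + (1-0.618)*20 = 11.6400
  x_2 = 4 + 0.618*20 = 16.3600
Compare f(x_1) and f(x_2) to determine which subinterval to keep.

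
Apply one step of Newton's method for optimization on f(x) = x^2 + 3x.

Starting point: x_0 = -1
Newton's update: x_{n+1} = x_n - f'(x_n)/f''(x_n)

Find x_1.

f(x) = x^2 + 3x
f'(x) = 2x + (3), f''(x) = 2
Newton step: x_1 = x_0 - f'(x_0)/f''(x_0)
f'(-1) = 1
x_1 = -1 - 1/2 = -3/2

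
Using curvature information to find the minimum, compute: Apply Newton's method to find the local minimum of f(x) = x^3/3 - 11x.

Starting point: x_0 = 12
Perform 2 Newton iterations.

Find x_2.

f(x) = x^3/3 - 11x
f'(x) = x^2 - 11, f''(x) = 2x
Newton update: x_{n+1} = x_n - (x_n^2 - 11)/(2*x_n)
Step 1: x_0 = 12, f'=133, f''=24, x_1 = 155/24
Step 2: x_1 = 155/24, f'=17689/576, f''=155/12, x_2 = 30361/7440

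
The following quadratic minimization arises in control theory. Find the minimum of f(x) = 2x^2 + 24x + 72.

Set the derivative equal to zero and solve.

f(x) = 2x^2 + 24x + 72
f'(x) = 4x + (24) = 0
x = -24/4 = -6
f(-6) = 0
Since f''(x) = 4 > 0, this is a minimum.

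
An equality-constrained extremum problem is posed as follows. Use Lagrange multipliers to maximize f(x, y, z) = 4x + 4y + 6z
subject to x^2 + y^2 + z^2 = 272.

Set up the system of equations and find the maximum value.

Lagrange conditions: 4 = 2*lambda*x, 4 = 2*lambda*y, 6 = 2*lambda*z
So x:4 = y:4 = z:6, i.e. x = 4t, y = 4t, z = 6t
Constraint: t^2*(4^2 + 4^2 + 6^2) = 272
  t^2 * 68 = 272  =>  t = sqrt(4)
Maximum = 4*4t + 4*4t + 6*6t = 68*sqrt(4) = 136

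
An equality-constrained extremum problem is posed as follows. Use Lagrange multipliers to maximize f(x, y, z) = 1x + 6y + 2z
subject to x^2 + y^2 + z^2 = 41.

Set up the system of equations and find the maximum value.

Lagrange conditions: 1 = 2*lambda*x, 6 = 2*lambda*y, 2 = 2*lambda*z
So x:1 = y:6 = z:2, i.e. x = 1t, y = 6t, z = 2t
Constraint: t^2*(1^2 + 6^2 + 2^2) = 41
  t^2 * 41 = 41  =>  t = sqrt(1)
Maximum = 1*1t + 6*6t + 2*2t = 41*sqrt(1) = 41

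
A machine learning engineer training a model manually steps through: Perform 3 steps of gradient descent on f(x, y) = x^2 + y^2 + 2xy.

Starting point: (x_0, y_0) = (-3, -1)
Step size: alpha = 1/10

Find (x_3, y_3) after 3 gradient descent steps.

f(x,y) = x^2 + y^2 + 2xy
grad_x = 2x + 2y, grad_y = 2y + 2x
Step 1: grad = (-8, -8), (-11/5, -1/5)
Step 2: grad = (-24/5, -24/5), (-43/25, 7/25)
Step 3: grad = (-72/25, -72/25), (-179/125, 71/125)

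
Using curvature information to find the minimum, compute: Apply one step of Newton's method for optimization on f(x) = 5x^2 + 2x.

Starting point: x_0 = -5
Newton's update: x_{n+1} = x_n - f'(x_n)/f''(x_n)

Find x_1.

f(x) = 5x^2 + 2x
f'(x) = 10x + (2), f''(x) = 10
Newton step: x_1 = x_0 - f'(x_0)/f''(x_0)
f'(-5) = -48
x_1 = -5 - -48/10 = -1/5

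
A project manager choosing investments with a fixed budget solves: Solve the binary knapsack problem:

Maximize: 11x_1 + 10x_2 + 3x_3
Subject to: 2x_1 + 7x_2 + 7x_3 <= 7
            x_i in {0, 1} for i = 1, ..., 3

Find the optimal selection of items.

Items: item 1 (v=11, w=2), item 2 (v=10, w=7), item 3 (v=3, w=7)
Capacity: 7
Checking all 8 subsets (w = total weight, v = total value):
  {}: w = 0, v = 0
  {1}: w = 2, v = 11
  {2}: w = 7, v = 10
  {3}: w = 7, v = 3
  {1, 2}: w = 9 > 7, infeasible
  {1, 3}: w = 9 > 7, infeasible
  {2, 3}: w = 14 > 7, infeasible
  {1, 2, 3}: w = 16 > 7, infeasible
Best feasible subset: items [1]
Total weight: 2 <= 7, total value: 11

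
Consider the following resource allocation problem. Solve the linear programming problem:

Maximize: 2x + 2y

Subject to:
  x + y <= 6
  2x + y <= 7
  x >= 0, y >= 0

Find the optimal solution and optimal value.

Feasible vertices: (0, 0), (0, 6), (1, 5), (7/2, 0)
Objective 2x + 2y at each:
  (0, 0): 0
  (0, 6): 12
  (1, 5): 12
  (7/2, 0): 7
Maximum is 12 at (0, 6).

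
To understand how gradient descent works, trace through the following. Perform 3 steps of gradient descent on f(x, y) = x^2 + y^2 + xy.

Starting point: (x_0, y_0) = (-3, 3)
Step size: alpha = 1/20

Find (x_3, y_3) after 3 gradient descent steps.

f(x,y) = x^2 + y^2 + xy
grad_x = 2x + 1y, grad_y = 2y + 1x
Step 1: grad = (-3, 3), (-57/20, 57/20)
Step 2: grad = (-57/20, 57/20), (-1083/400, 1083/400)
Step 3: grad = (-1083/400, 1083/400), (-20577/8000, 20577/8000)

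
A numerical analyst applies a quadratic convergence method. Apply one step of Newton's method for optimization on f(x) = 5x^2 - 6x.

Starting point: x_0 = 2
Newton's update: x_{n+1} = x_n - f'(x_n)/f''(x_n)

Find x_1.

f(x) = 5x^2 - 6x
f'(x) = 10x + (-6), f''(x) = 10
Newton step: x_1 = x_0 - f'(x_0)/f''(x_0)
f'(2) = 14
x_1 = 2 - 14/10 = 3/5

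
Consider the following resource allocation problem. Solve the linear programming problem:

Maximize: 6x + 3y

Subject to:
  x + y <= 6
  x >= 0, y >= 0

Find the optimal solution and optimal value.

The feasible region has vertices at [(0, 0), (6, 0), (0, 6)].
Checking objective 6x + 3y at each vertex:
  (0, 0): 6*0 + 3*0 = 0
  (6, 0): 6*6 + 3*0 = 36
  (0, 6): 6*0 + 3*6 = 18
Maximum is 36 at (6, 0).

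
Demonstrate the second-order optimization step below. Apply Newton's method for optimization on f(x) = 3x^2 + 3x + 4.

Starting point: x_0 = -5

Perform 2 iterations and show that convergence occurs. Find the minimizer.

f(x) = 3x^2 + 3x + 4, f'(x) = 6x + (3), f''(x) = 6
Step 1: f'(-5) = -27, x_1 = -5 - -27/6 = -1/2
Step 2: f'(-1/2) = 0, x_2 = -1/2 (converged)
Newton's method converges in 1 step for quadratics.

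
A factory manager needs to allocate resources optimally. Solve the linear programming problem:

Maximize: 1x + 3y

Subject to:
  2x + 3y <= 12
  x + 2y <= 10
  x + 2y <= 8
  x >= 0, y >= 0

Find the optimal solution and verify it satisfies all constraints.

Feasible vertices: (0, 0), (0, 4), (6, 0)
Objective 1x + 3y at each vertex:
  (0, 0): 0
  (0, 4): 12
  (6, 0): 6
Maximum is 12 at (0, 4).
Verify constraints at (x, y) = (0, 4):
  2*0 + 3*4 = 12 <= 12 (active)
  1*0 + 2*4 = 8 <= 10
  1*0 + 2*4 = 8 <= 8 (active)
  x = 0 >= 0, y = 4 >= 0. All constraints satisfied.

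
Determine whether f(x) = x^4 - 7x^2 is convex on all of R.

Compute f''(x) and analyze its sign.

f(x) = x^4 - 7x^2
f'(x) = 4x^3 + -14x
f''(x) = 12x^2 + -14
f''(0) = -14 < 0, so not convex near x = 0
Therefore, f is not globally convex on R.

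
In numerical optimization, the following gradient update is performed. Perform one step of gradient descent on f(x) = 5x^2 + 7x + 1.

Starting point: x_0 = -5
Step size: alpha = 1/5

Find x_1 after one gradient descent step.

f(x) = 5x^2 + 7x + 1
f'(x) = 10x + 7
f'(-5) = 10*-5 + (7) = -43
x_1 = x_0 - alpha * f'(x_0) = -5 - 1/5 * -43 = 18/5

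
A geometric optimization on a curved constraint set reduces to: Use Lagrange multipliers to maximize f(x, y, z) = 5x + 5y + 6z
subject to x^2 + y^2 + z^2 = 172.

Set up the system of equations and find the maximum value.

Lagrange conditions: 5 = 2*lambda*x, 5 = 2*lambda*y, 6 = 2*lambda*z
So x:5 = y:5 = z:6, i.e. x = 5t, y = 5t, z = 6t
Constraint: t^2*(5^2 + 5^2 + 6^2) = 172
  t^2 * 86 = 172  =>  t = sqrt(2)
Maximum = 5*5t + 5*5t + 6*6t = 86*sqrt(2) = sqrt(14792)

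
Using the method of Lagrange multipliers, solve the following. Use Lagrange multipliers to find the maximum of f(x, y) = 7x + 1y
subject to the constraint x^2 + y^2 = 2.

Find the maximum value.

Set up Lagrange conditions: grad f = lambda * grad g
  7 = 2*lambda*x
  1 = 2*lambda*y
From these: x/y = 7/1, so x = 7t, y = 1t for some t.
Substitute into constraint: (7t)^2 + (1t)^2 = 2
  t^2 * 50 = 2
  t = sqrt(2/50)
Maximum = 7*x + 1*y = (7^2 + 1^2)*t = 50 * sqrt(2/50) = 10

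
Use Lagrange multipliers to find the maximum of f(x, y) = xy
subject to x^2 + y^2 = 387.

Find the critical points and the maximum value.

Lagrange conditions: y = 2*lambda*x and x = 2*lambda*y
If x = 0 then y = 0, violating the constraint, so x, y != 0.
Dividing: y/x = x/y => x^2 = y^2 => y = x or y = -x
Constraint: 2x^2 = 387 => x^2 = 387/2 => x = +/-sqrt(387/2)
Critical points: (sqrt(387/2), sqrt(387/2)), (-sqrt(387/2), -sqrt(387/2)), (sqrt(387/2), -sqrt(387/2)), (-sqrt(387/2), sqrt(387/2))
  y = x:  xy = x^2 = 387/2  at (sqrt(387/2), sqrt(387/2)) and (-sqrt(387/2), -sqrt(387/2))
  y = -x: xy = -x^2 = -387/2 at (sqrt(387/2), -sqrt(387/2)) and (-sqrt(387/2), sqrt(387/2))
Maximum xy = 387/2 at (sqrt(387/2), sqrt(387/2)) and (-sqrt(387/2), -sqrt(387/2))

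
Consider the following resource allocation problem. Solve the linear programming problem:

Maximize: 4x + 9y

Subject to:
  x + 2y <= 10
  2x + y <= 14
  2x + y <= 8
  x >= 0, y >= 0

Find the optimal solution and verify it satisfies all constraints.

Feasible vertices: (0, 0), (0, 5), (2, 4), (4, 0)
Objective 4x + 9y at each vertex:
  (0, 0): 0
  (0, 5): 45
  (2, 4): 44
  (4, 0): 16
Maximum is 45 at (0, 5).
Verify constraints at (x, y) = (0, 5):
  1*0 + 2*5 = 10 <= 10 (active)
  2*0 + 1*5 = 5 <= 14
  2*0 + 1*5 = 5 <= 8
  x = 0 >= 0, y = 5 >= 0. All constraints satisfied.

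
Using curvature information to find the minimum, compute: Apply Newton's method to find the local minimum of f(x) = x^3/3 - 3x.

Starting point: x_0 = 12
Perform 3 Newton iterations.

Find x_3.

f(x) = x^3/3 - 3x
f'(x) = x^2 - 3, f''(x) = 2x
Newton update: x_{n+1} = x_n - (x_n^2 - 3)/(2*x_n)
Step 1: x_0 = 12, f'=141, f''=24, x_1 = 49/8
Step 2: x_1 = 49/8, f'=2209/64, f''=49/4, x_2 = 2593/784
Step 3: x_2 = 2593/784, f'=4879681/614656, f''=2593/392, x_3 = 8567617/4065824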